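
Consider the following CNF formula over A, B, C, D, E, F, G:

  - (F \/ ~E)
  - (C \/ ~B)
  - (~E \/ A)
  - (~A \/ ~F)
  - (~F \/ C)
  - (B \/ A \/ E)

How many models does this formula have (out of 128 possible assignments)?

20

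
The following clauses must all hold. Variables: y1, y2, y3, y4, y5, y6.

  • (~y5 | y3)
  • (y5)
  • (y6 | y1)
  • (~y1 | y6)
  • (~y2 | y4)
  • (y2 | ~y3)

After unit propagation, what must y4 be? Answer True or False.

True

(y5) stands alone — y5 = True.
(y3 | ~y5) with y5 = True leaves only y3, so y3 = True.
In (~y3 | y2), ~y3 is now false; y2 must hold, so y2 = True.
(~y2 | y4) with y2 = True leaves only y4, so y4 = True.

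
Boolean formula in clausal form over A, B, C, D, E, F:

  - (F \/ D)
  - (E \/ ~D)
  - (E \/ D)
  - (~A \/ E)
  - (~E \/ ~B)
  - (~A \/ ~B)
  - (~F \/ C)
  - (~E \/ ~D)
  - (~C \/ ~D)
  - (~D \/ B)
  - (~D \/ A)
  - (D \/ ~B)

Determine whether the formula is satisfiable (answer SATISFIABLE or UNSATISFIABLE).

SATISFIABLE

Try A = False.
  then D is forced to False.
  then F is forced to True.
  then E is forced to True.
  then B is forced to False.
  then C is forced to True.
Every clause has at least one true literal under this assignment.
So A=False, B=False, C=True, D=False, E=True, F=True is a satisfying assignment.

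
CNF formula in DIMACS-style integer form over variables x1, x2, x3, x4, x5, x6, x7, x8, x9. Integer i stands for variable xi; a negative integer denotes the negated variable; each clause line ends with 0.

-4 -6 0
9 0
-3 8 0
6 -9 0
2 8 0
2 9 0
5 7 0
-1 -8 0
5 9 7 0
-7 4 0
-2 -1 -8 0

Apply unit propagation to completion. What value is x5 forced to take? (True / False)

(x9) is a unit clause: x9 = True.
(x6 || !x9): since x9 = True, the clause reduces to (x6). x6 = True.
(!x4 || !x6) with x6 = True leaves only !x4, so x4 = False.
(!x7 || x4) with x4 = False leaves only !x7, so x7 = False.
(x7 || x5): since x7 = False, the clause reduces to (x5). x5 = True.

True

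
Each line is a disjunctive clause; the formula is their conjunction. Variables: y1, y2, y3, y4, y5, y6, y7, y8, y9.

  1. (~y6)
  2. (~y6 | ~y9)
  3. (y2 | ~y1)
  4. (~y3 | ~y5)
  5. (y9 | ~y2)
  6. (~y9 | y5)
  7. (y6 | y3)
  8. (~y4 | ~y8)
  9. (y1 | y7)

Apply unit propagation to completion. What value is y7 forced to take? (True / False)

Unit clause (~y6) sets y6 = False.
(y3 | y6) with y6 = False leaves only y3, so y3 = True.
From (~y5 | ~y3) and y3 = True: y5 = False.
In (y5 | ~y9), y5 is now false; ~y9 must hold, so y9 = False.
(~y2 | y9): since y9 = False, the clause reduces to (~y2). y2 = False.
(~y1 | y2) with y2 = False leaves only ~y1, so y1 = False.
(y1 | y7): since y1 = False, the clause reduces to (y7). y7 = True.

True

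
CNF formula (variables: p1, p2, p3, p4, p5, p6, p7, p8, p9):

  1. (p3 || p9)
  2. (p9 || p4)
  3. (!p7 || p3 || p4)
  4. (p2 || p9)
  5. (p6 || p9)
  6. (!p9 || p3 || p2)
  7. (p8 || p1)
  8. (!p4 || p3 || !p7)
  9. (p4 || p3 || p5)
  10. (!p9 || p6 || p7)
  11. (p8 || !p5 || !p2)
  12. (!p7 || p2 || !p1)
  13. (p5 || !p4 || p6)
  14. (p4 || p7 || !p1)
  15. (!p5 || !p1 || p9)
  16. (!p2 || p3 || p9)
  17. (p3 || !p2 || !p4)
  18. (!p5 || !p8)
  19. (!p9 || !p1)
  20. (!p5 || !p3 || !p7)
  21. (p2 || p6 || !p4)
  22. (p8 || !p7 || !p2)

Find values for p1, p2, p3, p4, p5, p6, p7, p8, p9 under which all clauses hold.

p1=False  p2=True  p3=True  p4=True  p5=False  p6=True  p7=False  p8=True  p9=True

Pure literal: p6 appears only positively; assign p6 = True.
Set p1 = False and propagate.
  then p8 is forced to True.
  then p5 is forced to False.
Set p2 = True and propagate.
For the remaining variables, p3 = True, p4 = True, p7 = False, p9 = True works.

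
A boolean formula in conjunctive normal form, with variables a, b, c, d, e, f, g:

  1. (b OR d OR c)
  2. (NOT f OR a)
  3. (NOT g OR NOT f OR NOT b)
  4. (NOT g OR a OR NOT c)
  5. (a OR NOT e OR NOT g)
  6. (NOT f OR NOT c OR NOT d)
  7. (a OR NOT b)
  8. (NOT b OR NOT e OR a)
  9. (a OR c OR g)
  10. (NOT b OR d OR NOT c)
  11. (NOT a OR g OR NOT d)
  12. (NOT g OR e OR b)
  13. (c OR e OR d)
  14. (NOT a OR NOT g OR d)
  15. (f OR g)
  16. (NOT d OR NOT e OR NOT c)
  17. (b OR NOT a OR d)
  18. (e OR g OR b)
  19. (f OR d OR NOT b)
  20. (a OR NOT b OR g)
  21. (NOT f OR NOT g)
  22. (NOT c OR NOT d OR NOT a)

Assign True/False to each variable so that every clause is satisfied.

a=True, b=False, c=False, d=True, e=True, f=False, g=True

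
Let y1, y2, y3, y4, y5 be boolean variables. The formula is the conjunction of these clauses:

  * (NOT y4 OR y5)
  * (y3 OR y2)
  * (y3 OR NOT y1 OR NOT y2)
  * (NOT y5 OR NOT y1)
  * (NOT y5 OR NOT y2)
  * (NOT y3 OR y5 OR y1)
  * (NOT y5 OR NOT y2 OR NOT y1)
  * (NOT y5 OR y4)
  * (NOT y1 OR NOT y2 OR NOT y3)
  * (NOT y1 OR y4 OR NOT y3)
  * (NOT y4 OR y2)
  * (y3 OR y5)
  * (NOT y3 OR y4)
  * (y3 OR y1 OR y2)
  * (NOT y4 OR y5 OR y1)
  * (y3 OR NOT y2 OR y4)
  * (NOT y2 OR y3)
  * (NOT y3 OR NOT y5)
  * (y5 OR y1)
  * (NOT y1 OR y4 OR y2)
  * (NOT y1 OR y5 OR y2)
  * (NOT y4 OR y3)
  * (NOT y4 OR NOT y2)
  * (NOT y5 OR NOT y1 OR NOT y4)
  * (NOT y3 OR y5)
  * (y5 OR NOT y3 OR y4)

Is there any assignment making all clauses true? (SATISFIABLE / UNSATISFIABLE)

y3 = True:
  propagation gives y4=True, y5=True; an empty clause results — contradiction.
y3 = False:
  propagation gives y2=True; an empty clause results — contradiction.
Every branch closes, so no satisfying assignment exists.

UNSATISFIABLE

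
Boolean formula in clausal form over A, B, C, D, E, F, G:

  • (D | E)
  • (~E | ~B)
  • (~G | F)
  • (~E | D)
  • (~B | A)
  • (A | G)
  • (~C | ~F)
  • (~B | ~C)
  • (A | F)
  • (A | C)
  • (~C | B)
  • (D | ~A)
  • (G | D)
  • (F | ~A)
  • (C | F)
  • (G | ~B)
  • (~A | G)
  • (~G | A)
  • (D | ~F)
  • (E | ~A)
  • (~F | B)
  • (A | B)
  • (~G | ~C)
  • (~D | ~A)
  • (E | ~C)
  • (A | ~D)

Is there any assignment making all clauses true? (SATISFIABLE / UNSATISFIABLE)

A = True:
  propagation gives D=True; an empty clause results — contradiction.
A = False:
  propagation gives B=False; an empty clause results — contradiction.
Every branch closes, so no satisfying assignment exists.

UNSATISFIABLE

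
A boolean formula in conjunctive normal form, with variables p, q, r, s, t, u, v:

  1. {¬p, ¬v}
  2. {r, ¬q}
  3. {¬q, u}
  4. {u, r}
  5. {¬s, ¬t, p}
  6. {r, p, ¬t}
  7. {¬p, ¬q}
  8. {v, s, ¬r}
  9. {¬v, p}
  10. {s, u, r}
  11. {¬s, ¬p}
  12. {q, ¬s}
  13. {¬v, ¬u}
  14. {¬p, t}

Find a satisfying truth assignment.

p=False, q=True, r=True, s=True, t=False, u=True, v=False

Check each clause:
  1. {¬v, ¬p} — ¬v is true.
  2. {¬q, r} — r is true.
  3. {¬q, u} — u is true.
  4. {r, u} — r is true.
  5. {¬s, ¬t, p} — ¬t is true.
  6. {¬t, r, p} — r is true.
  7. {¬p, ¬q} — ¬p is true.
  8. {v, s, ¬r} — s is true.
  9. {¬v, p} — ¬v is true.
  10. {r, s, u} — r is true.
  11. {¬p, ¬s} — ¬p is true.
  12. {q, ¬s} — q is true.
  13. {¬u, ¬v} — ¬v is true.
  14. {t, ¬p} — ¬p is true.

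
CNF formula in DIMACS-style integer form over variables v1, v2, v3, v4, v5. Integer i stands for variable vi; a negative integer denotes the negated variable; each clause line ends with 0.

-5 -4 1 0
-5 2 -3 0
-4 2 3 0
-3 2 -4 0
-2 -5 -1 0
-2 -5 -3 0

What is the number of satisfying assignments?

Case analysis on v2 and v3:
  v2=1, v3=1: remaining (v1,v4,v5) ∈ {(0,0,0); (0,1,0); (1,0,0); (1,1,0)} — 4.
  v2=1, v3=0: 5 of the 8 assignments to (v1,v4,v5) work.
  v2=0, v3=1: remaining (v1,v4,v5) ∈ {(0,0,0); (1,0,0)} — 2.
  v2=0, v3=0: remaining (v1,v4,v5) ∈ {(0,0,0); (0,0,1); (1,0,0); (1,0,1)} — 4.
Total: 4 + 5 + 2 + 4 = 15.

15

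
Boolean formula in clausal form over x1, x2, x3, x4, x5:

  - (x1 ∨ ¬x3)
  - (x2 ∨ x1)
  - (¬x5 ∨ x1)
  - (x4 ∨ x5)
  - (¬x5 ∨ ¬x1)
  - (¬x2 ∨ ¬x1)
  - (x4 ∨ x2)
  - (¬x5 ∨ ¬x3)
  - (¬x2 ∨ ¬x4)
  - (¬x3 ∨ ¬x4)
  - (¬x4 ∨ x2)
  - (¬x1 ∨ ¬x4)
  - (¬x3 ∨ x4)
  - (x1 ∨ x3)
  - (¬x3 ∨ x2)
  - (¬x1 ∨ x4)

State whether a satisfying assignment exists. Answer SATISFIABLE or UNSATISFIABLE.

UNSATISFIABLE

x1 = True:
  propagation gives x5=False, x4=True; an empty clause results — contradiction.
x1 = False:
  propagation gives x3=False; an empty clause results — contradiction.
Every branch closes, so no satisfying assignment exists.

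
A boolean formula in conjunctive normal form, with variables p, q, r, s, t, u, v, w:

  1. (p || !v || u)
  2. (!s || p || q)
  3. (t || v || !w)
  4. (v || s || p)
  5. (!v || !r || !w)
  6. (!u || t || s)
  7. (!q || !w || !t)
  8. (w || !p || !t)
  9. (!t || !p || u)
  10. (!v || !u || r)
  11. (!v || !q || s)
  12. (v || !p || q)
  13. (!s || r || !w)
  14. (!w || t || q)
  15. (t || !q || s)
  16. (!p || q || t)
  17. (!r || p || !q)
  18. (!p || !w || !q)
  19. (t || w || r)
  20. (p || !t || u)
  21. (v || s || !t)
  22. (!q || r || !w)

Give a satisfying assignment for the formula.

p = T, q = T, r = T, s = T, t = F, u = T, v = T, w = F

Try p = True.
The remaining clauses are satisfied by q = True, r = True, s = True, t = False, u = True, v = True, w = False.
Every clause has at least one true literal under this assignment.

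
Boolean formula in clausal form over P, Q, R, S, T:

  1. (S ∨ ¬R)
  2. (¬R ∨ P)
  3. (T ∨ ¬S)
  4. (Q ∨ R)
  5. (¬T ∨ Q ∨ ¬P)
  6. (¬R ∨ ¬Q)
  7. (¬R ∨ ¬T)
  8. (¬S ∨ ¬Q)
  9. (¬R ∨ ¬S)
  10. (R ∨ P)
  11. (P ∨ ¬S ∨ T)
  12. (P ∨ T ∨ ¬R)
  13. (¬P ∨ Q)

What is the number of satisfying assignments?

2

Satisfying assignments:
  P=T Q=T R=F S=F T=F
  P=T Q=T R=F S=F T=T
Count: 2.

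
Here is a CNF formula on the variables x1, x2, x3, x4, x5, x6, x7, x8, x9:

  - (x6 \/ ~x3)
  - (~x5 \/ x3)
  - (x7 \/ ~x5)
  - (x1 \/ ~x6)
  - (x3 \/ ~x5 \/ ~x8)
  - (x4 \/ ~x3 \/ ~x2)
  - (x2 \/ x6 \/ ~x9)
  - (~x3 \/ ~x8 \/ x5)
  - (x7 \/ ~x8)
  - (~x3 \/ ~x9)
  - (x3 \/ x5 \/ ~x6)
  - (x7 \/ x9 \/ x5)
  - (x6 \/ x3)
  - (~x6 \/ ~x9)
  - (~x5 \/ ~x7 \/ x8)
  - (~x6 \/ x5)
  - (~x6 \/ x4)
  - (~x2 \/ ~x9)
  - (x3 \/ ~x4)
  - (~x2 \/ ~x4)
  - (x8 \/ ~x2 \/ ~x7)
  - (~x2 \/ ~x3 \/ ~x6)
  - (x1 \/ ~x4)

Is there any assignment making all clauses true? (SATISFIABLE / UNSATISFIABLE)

Pure literal: x1 appears only positively; assign x1 = True.
Set x2 = False and propagate.
Set x3 = True and propagate.
  then x6 is forced to True.
  then x9 is forced to False.
  then x5 is forced to True.
  then x7 is forced to True.
  then x8 is forced to True.
  then x4 is forced to True.
Every clause has at least one true literal under this assignment.
So x1 = True, x2 = False, x3 = True, x4 = True, x5 = True, x6 = True, x7 = True, x8 = True, x9 = False is a satisfying assignment.

SATISFIABLE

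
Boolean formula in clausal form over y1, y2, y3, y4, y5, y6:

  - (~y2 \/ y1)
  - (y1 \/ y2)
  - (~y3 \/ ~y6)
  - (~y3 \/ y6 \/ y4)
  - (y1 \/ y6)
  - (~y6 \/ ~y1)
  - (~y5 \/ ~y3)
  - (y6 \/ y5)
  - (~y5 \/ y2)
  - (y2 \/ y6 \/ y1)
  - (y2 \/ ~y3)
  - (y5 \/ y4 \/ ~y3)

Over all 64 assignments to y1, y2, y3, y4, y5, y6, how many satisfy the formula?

Satisfying assignments:
  y1=1 y2=1 y3=0 y4=0 y5=1 y6=0
  y1=1 y2=1 y3=0 y4=1 y5=1 y6=0
Count: 2.

2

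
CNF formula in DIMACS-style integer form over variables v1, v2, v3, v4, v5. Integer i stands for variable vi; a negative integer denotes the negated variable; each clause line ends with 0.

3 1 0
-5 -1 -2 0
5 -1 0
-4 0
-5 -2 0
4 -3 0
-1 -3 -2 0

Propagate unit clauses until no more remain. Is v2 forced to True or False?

False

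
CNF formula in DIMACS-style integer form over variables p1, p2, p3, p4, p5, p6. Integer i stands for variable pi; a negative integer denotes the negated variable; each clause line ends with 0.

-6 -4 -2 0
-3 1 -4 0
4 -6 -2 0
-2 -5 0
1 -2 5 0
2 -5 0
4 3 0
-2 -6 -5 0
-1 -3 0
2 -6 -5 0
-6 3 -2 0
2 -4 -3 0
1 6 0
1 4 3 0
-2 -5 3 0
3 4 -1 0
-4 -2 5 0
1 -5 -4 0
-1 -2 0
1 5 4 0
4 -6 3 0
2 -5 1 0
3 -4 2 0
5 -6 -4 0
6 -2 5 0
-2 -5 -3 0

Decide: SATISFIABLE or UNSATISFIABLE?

UNSATISFIABLE

p2 = True:
  propagation gives p5=False, p1=True; an empty clause results — contradiction.
p2 = False:
  p4 = True:
    propagation gives p3=False; an empty clause results — contradiction.
  p4 = False:
    propagation gives p3=True, p1=False; an empty clause results — contradiction.
Every branch closes, so no satisfying assignment exists.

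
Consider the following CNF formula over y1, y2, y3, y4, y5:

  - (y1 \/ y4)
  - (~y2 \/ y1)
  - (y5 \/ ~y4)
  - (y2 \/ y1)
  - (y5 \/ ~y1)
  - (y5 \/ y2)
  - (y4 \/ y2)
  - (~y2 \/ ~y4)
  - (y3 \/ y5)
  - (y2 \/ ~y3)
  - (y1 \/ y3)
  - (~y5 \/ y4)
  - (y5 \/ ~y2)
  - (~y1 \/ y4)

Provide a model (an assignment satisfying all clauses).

Branch on y1: take y1 = True.
  then y5 is forced to True.
  then y4 is forced to True.
  then y2 is forced to False.
  then y3 is forced to False.

y1=T  y2=F  y3=F  y4=T  y5=T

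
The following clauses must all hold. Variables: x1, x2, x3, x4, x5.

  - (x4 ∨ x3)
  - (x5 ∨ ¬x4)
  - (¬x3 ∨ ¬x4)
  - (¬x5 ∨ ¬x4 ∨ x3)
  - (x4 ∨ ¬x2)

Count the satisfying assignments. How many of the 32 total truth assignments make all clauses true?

4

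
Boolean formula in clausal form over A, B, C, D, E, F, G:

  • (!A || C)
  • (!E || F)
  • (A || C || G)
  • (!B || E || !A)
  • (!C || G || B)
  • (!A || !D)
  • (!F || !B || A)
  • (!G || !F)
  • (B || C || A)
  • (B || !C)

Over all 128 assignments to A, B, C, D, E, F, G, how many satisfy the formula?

7

The models are:
  A=0 B=1 C=0 D=0 E=0 F=0 G=1
  A=0 B=1 C=0 D=1 E=0 F=0 G=1
  A=0 B=1 C=1 D=0 E=0 F=0 G=0
  A=0 B=1 C=1 D=0 E=0 F=0 G=1
  A=0 B=1 C=1 D=1 E=0 F=0 G=0
  A=0 B=1 C=1 D=1 E=0 F=0 G=1
  A=1 B=1 C=1 D=0 E=1 F=1 G=0
Count: 7.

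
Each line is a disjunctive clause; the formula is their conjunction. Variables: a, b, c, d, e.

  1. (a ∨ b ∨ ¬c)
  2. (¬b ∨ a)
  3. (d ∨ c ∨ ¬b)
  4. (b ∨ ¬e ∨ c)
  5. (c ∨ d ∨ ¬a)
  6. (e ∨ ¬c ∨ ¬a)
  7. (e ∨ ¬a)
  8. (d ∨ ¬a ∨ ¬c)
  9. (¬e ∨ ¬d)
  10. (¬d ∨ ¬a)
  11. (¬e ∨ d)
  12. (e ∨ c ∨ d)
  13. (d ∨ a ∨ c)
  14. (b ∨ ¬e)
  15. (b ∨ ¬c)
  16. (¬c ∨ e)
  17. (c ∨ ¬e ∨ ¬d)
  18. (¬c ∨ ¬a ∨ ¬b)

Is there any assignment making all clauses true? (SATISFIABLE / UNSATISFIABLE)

Branch on a: take a = False.
  then b is forced to False.
  then c is forced to False.
  then e is forced to False.
  then d is forced to True.
Every clause has at least one true literal under this assignment.
So a=0, b=0, c=0, d=1, e=0 is a satisfying assignment.

SATISFIABLE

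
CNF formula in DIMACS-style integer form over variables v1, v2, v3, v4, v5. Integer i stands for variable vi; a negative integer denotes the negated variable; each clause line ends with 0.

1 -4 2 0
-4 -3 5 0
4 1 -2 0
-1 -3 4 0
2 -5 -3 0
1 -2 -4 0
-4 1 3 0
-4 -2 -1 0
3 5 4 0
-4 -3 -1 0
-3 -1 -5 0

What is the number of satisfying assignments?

Satisfying assignments:
  v1=F v2=F v3=F v4=F v5=T
  v1=F v2=F v3=T v4=F v5=F
  v1=T v2=F v3=F v4=F v5=T
  v1=T v2=F v3=F v4=T v5=F
  v1=T v2=F v3=F v4=T v5=T
  v1=T v2=T v3=F v4=F v5=T
Count: 6.

6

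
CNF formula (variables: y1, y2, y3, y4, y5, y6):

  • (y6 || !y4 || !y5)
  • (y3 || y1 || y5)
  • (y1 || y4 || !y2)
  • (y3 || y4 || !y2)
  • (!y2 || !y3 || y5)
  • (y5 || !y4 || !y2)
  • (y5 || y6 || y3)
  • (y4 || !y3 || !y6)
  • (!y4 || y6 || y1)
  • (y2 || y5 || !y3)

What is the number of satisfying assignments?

Case analysis on y3 and y4:
  y3=1, y4=1: remaining (y1,y2,y5,y6) ∈ {(0,0,1,1); (0,1,1,1); (1,0,1,1); (1,1,1,1)} — 4.
  y3=1, y4=0: remaining (y1,y2,y5,y6) ∈ {(0,0,1,0); (1,0,1,0); (1,1,1,0)} — 3.
  y3=0, y4=1: 5 of the 16 assignments to (y1,y2,y5,y6) work.
  y3=0, y4=0: 5 of the 16 assignments to (y1,y2,y5,y6) work.
Total: 4 + 3 + 5 + 5 = 17.

17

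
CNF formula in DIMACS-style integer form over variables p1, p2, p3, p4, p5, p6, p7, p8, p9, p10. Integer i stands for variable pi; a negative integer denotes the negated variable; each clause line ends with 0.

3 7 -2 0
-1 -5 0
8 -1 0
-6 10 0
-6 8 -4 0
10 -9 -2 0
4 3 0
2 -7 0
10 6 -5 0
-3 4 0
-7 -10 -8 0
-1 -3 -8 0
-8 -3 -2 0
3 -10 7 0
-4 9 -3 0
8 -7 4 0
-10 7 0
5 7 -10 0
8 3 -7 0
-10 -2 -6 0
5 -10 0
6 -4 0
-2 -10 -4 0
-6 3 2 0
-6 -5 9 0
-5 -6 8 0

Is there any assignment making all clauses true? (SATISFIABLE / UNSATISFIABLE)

UNSATISFIABLE

p10 = True:
  propagation gives p7=True, p2=True, p8=False, p1=False; an empty clause results — contradiction.
p10 = False:
  propagation gives p6=False, p5=False, p4=False, p3=True; an empty clause results — contradiction.
Every branch closes, so no satisfying assignment exists.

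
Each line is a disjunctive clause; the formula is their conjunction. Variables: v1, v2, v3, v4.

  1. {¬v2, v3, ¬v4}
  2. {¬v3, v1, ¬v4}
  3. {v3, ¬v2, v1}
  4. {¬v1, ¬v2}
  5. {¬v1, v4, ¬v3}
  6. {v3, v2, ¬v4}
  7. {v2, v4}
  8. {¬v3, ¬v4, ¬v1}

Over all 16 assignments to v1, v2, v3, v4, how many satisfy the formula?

1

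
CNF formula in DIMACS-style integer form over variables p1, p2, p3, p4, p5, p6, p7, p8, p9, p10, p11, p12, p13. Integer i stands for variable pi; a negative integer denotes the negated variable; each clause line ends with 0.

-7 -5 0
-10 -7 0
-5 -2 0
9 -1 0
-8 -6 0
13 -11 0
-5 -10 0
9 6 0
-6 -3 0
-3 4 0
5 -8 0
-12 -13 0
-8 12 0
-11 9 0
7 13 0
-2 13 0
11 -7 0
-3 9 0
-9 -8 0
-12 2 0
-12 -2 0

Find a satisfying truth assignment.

p1=T, p2=F, p3=T, p4=T, p5=T, p6=F, p7=F, p8=F, p9=T, p10=F, p11=F, p12=F, p13=T

Pure literal: p4 appears only positively; assign p4 = True.
p8 occurs only negated in the remaining clauses — set p8 = False.
Set p1 = True and propagate.
  then p9 is forced to True.
Set p2 = False and propagate.
  then p12 is forced to False.
Set p3 = True and propagate.
  then p6 is forced to False.
The remaining clauses are satisfied by p5 = True, p7 = False, p10 = False, p11 = False, p13 = True.
Every clause has at least one true literal under this assignment.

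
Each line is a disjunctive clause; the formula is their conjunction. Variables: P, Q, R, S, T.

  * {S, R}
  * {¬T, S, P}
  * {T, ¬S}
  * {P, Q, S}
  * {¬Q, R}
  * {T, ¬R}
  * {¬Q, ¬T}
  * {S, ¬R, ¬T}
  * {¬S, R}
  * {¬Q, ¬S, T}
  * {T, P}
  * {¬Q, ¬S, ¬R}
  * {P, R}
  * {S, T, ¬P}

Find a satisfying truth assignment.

P=True, Q=False, R=True, S=True, T=True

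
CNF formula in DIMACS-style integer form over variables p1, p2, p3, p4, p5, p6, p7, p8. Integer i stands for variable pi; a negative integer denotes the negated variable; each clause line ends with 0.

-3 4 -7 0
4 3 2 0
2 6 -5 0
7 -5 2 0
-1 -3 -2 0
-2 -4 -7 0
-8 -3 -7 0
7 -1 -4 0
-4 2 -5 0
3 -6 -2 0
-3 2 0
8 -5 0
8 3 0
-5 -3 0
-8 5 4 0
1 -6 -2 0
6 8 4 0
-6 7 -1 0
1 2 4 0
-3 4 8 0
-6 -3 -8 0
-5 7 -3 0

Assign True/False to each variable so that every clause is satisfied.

Set p1 = False and propagate.
For the remaining variables, p2 = False, p3 = False, p4 = True, p5 = False, p6 = False, p7 = False, p8 = True works.

p1 = F, p2 = F, p3 = F, p4 = T, p5 = F, p6 = F, p7 = F, p8 = T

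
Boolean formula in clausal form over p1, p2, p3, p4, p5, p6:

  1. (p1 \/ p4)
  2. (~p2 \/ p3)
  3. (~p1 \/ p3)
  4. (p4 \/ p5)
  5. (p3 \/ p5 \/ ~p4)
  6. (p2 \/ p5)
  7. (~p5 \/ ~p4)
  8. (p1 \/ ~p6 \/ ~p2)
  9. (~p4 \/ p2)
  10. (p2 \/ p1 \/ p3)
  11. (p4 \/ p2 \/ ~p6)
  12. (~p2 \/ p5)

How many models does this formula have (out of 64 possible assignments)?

3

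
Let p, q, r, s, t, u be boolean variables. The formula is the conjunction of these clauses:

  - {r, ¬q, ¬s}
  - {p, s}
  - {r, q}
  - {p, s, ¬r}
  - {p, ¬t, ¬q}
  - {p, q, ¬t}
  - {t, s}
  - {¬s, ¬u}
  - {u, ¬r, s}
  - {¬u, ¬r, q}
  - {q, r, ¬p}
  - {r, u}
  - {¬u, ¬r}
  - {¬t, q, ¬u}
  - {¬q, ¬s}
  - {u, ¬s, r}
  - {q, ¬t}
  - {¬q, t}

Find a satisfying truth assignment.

p=T, q=F, r=T, s=T, t=F, u=F

Check each clause:
  1. {¬q, ¬s, r} — r is true.
  2. {s, p} — p is true.
  3. {q, r} — r is true.
  4. {p, s, ¬r} — p is true.
  5. {¬t, ¬q, p} — p is true.
  6. {q, ¬t, p} — p is true.
  7. {s, t} — s is true.
  8. {¬s, ¬u} — ¬u is true.
  9. {u, ¬r, s} — s is true.
  10. {q, ¬r, ¬u} — ¬u is true.
  11. {q, r, ¬p} — r is true.
  12. {u, r} — r is true.
  13. {¬r, ¬u} — ¬u is true.
  14. {q, ¬u, ¬t} — ¬u is true.
  15. {¬s, ¬q} — ¬q is true.
  16. {r, ¬s, u} — r is true.
  17. {¬t, q} — ¬t is true.
  18. {t, ¬q} — ¬q is true.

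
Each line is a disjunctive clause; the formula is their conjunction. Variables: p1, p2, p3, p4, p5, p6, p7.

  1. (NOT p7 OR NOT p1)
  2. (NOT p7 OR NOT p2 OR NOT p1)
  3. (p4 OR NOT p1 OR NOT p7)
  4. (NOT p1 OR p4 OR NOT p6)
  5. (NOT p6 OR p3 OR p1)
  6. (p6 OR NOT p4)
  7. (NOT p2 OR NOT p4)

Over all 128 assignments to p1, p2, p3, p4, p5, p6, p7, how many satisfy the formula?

40

Case analysis on p1 and p4:
  p1=T, p4=T: remaining (p2,p3,p5,p6,p7) ∈ {(F,F,F,T,F); (F,F,T,T,F); (F,T,F,T,F); (F,T,T,T,F)} — 4.
  p1=T, p4=F: forces p6=F; p7=F; p2, p3, p5 free → 2^3 = 8.
  p1=F, p4=T: remaining (p2,p3,p5,p6,p7) ∈ {(F,T,F,T,F); (F,T,F,T,T); (F,T,T,T,F); (F,T,T,T,T)} — 4.
  p1=F, p4=F: p2, p5, p7 free; 3 ways for (p3,p6) × 2^3 = 24.
Total: 4 + 8 + 4 + 24 = 40.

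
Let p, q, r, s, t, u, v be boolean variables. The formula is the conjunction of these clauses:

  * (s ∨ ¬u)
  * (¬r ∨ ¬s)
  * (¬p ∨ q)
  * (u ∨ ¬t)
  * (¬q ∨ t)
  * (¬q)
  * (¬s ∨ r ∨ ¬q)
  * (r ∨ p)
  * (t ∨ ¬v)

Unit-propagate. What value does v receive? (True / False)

False

(¬q) is a unit clause: q = False.
From (q ∨ ¬p) and q = False: p = False.
In (r ∨ p), p is now false; r must hold, so r = True.
(¬r ∨ ¬s): since r = True, the clause reduces to (¬s). s = False.
(s ∨ ¬u): since s = False, the clause reduces to (¬u). u = False.
(u ∨ ¬t) with u = False leaves only ¬t, so t = False.
From (¬v ∨ t) and t = False: v = False.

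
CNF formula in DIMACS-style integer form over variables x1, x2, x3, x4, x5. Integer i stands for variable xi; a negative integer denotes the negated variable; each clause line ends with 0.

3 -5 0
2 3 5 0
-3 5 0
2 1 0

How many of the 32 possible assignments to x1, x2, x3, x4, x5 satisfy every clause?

10

Case analysis on x3 and x5:
  x3=T, x5=T: x4 free; 3 ways for (x1,x2) × 2^1 = 6.
  x3=T, x5=F: a clause becomes empty — 0.
  x3=F, x5=T: a clause becomes empty — 0.
  x3=F, x5=F: remaining (x1,x2,x4) ∈ {(F,T,F); (F,T,T); (T,T,F); (T,T,T)} — 4.
Total: 6 + 0 + 0 + 4 = 10.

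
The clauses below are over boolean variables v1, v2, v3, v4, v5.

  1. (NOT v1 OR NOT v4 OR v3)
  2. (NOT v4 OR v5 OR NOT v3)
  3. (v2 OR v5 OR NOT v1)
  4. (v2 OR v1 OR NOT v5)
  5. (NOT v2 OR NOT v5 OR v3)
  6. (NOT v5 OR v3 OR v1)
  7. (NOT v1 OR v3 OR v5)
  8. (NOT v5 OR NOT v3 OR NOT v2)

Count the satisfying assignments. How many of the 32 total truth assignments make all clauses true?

Case analysis on v5 and v3:
  v5=1, v3=1: remaining (v1,v2,v4) ∈ {(1,0,0); (1,0,1)} — 2.
  v5=1, v3=0: remaining (v1,v2,v4) ∈ {(1,0,0)} — 1.
  v5=0, v3=1: remaining (v1,v2,v4) ∈ {(0,0,0); (0,1,0); (1,1,0)} — 3.
  v5=0, v3=0: remaining (v1,v2,v4) ∈ {(0,0,0); (0,0,1); (0,1,0); (0,1,1)} — 4.
Total: 2 + 1 + 3 + 4 = 10.

10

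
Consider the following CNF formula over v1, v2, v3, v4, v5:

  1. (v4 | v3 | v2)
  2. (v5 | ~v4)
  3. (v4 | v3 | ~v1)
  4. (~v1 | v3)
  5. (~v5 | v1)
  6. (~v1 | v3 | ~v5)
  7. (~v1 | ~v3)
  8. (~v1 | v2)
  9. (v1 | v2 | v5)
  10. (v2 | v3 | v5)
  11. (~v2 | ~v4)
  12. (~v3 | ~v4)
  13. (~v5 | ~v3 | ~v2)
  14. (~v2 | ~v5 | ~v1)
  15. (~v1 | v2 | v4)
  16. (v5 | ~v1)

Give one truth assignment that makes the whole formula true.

v1=False, v2=True, v3=True, v4=False, v5=False

Branch on v1: take v1 = False.
  then v5 is forced to False.
  then v4 is forced to False.
  then v2 is forced to True.
v3 is now unconstrained; take v3 = True.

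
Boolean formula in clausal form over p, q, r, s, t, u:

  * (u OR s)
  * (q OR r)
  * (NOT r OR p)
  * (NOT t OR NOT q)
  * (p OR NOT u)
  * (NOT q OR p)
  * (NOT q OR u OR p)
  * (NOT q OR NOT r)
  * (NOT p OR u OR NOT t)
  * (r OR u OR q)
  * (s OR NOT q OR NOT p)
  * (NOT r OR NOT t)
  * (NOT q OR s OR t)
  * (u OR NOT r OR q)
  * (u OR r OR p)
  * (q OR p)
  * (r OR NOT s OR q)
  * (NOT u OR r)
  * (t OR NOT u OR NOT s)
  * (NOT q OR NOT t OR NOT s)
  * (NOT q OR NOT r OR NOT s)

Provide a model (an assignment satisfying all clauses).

p=True, q=True, r=False, s=True, t=False, u=False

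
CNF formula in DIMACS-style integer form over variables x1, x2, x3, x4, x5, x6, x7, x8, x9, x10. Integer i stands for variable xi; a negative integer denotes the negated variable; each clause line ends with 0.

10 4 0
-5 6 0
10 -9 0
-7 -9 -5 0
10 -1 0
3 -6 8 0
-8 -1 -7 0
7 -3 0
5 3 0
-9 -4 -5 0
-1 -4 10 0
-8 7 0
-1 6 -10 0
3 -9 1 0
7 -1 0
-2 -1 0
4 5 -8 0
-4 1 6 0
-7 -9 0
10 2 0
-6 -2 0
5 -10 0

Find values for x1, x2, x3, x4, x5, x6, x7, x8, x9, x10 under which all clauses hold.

x1 = F  x2 = F  x3 = T  x4 = F  x5 = T  x6 = T  x7 = T  x8 = F  x9 = F  x10 = T

Check each clause:
  1. (x10 | x4) — x10 is true.
  2. (x6 | ~x5) — x6 is true.
  3. (x10 | ~x9) — x10 is true.
  4. (~x7 | ~x9 | ~x5) — ~x9 is true.
  5. (x10 | ~x1) — x10 is true.
  6. (x3 | ~x6 | x8) — x3 is true.
  7. (~x7 | ~x1 | ~x8) — ~x8 is true.
  8. (x7 | ~x3) — x7 is true.
  9. (x3 | x5) — x3 is true.
  10. (~x4 | ~x9 | ~x5) — ~x4 is true.
  11. (~x4 | x10 | ~x1) — x10 is true.
  12. (x7 | ~x8) — ~x8 is true.
  13. (~x10 | x6 | ~x1) — x6 is true.
  14. (x3 | ~x9 | x1) — x3 is true.
  15. (x7 | ~x1) — ~x1 is true.
  16. (~x2 | ~x1) — ~x1 is true.
  17. (~x8 | x5 | x4) — ~x8 is true.
  18. (x6 | x1 | ~x4) — ~x4 is true.
  19. (~x7 | ~x9) — ~x9 is true.
  20. (x2 | x10) — x10 is true.
  21. (~x6 | ~x2) — ~x2 is true.
  22. (x5 | ~x10) — x5 is true.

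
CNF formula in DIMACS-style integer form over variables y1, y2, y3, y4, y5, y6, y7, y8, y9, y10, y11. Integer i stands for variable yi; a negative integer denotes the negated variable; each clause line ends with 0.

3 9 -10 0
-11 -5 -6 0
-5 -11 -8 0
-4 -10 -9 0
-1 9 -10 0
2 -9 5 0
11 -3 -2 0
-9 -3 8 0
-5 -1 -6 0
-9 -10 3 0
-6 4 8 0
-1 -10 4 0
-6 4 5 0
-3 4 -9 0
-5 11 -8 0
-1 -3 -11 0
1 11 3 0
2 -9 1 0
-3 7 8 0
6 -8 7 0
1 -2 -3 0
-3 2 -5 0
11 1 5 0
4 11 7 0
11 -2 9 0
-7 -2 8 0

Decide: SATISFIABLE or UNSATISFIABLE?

SATISFIABLE

Pure literal: y10 appears only negated; assign y10 = False.
Branch on y1: take y1 = False.
Try y2 = True.
  then y3 is forced to False.
  then y11 is forced to True.
Try y4 = True.
For the remaining variables, y5 = False, y6 = False, y7 = True, y8 = True, y9 = True works.
Every clause has at least one true literal under this assignment.
So y1 = 0, y2 = 1, y3 = 0, y4 = 1, y5 = 0, y6 = 0, y7 = 1, y8 = 1, y9 = 1, y10 = 0, y11 = 1 is a satisfying assignment.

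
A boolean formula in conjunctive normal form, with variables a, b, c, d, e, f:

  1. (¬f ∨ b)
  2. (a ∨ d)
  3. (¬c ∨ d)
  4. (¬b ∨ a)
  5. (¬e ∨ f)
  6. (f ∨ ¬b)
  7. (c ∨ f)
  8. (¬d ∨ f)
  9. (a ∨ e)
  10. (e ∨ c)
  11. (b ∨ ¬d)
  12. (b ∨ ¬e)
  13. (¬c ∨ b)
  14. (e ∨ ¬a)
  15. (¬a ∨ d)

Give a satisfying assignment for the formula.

a=T, b=T, c=T, d=T, e=T, f=T

Set a = True and propagate.
  then e is forced to True.
  then f is forced to True.
  then b is forced to True.
  then d is forced to True.
c is now unconstrained; take c = True.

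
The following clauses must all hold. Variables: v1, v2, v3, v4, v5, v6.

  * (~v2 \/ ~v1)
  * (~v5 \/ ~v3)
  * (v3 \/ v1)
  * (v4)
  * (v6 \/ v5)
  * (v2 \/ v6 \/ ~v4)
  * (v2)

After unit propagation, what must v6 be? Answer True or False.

True

(v4) stands alone — v4 = True.
(v2) stands alone — v2 = True.
From (~v1 \/ ~v2) and v2 = True: v1 = False.
From (v3 \/ v1) and v1 = False: v3 = True.
In (~v5 \/ ~v3), ~v3 is now false; ~v5 must hold, so v5 = False.
(v6 \/ v5) with v5 = False leaves only v6, so v6 = True.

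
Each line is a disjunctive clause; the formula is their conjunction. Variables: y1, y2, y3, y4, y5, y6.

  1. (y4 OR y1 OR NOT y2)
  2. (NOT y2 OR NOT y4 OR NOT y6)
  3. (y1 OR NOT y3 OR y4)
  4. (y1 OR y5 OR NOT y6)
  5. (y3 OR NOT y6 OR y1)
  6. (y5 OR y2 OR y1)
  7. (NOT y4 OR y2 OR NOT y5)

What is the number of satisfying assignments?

Split on y1, then y2.
  y1=T, y2=T: y3, y5 free; 3 ways for (y4,y6) × 2^2 = 12.
  y1=T, y2=F: y3, y6 free; 3 ways for (y4,y5) × 2^2 = 12.
  y1=F, y2=T: remaining (y3,y4,y5,y6) ∈ {(F,T,F,F); (F,T,T,F); (T,T,F,F); (T,T,T,F)} — 4.
  y1=F, y2=F: remaining (y3,y4,y5,y6) ∈ {(F,F,T,F)} — 1.
Total: 12 + 12 + 4 + 1 = 29.

29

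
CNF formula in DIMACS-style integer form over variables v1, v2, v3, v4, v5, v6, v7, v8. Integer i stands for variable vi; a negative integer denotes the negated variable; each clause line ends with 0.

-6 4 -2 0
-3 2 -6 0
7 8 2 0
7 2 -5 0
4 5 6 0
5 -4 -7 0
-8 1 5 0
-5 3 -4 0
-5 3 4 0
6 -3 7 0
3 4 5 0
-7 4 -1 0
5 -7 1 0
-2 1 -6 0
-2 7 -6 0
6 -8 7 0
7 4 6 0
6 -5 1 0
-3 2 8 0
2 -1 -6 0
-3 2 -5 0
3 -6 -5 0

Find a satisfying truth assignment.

Set v1 = True and propagate.
The remaining clauses are satisfied by v2 = True, v3 = False, v4 = True, v5 = False, v6 = False, v7 = False, v8 = False.

v1 = T  v2 = T  v3 = F  v4 = T  v5 = F  v6 = F  v7 = F  v8 = F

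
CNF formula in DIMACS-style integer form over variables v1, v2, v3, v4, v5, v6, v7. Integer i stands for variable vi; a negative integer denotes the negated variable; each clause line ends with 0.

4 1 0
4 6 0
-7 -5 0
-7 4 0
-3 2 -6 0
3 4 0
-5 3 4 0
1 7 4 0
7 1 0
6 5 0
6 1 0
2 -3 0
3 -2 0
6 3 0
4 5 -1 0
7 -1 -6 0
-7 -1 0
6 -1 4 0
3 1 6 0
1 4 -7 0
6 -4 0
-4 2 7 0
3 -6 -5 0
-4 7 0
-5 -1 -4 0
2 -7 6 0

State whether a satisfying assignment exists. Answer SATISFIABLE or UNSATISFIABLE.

Branch on v1: take v1 = False.
  then v4 is forced to True.
  then v7 is forced to True.
  then v5 is forced to False.
  then v6 is forced to True.
Branch on v2: take v2 = False.
  then v3 is forced to False.
So v1=0, v2=0, v3=0, v4=1, v5=0, v6=1, v7=1 is a satisfying assignment.

SATISFIABLE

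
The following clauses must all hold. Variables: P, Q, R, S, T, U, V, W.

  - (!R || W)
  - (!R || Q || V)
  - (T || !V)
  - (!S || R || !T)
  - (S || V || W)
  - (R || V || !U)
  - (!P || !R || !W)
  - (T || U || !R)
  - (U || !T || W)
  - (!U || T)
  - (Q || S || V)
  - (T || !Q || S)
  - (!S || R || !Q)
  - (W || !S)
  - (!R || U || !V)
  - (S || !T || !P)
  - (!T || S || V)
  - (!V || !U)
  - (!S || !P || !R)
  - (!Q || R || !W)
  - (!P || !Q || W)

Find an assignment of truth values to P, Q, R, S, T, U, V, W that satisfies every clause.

P = False, Q = False, R = False, S = False, T = True, U = False, V = True, W = True

P occurs only negated in the remaining clauses — set P = False.
Branch on Q: take Q = False.
The remaining clauses are satisfied by R = False, S = False, T = True, U = False, V = True, W = True.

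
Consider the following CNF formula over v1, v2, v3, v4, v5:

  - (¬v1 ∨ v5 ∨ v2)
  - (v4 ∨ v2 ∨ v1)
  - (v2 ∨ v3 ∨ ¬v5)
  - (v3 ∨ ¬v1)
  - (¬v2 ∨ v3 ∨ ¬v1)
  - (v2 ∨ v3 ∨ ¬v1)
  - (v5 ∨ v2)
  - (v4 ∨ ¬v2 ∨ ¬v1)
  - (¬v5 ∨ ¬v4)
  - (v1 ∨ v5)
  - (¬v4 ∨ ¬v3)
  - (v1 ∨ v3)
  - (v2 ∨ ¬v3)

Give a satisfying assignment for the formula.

Try v1 = False.
  then v5 is forced to True.
  then v4 is forced to False.
  then v2 is forced to True.
  then v3 is forced to True.
Every clause has at least one true literal under this assignment.
Check each clause:
  1. (v2 ∨ ¬v1 ∨ v5) — v2 is true.
  2. (v2 ∨ v1 ∨ v4) — v2 is true.
  3. (v2 ∨ v3 ∨ ¬v5) — v3 is true.
  4. (v3 ∨ ¬v1) — v3 is true.
  5. (¬v1 ∨ ¬v2 ∨ v3) — v3 is true.
  6. (¬v1 ∨ v3 ∨ v2) — v2 is true.
  7. (v5 ∨ v2) — v2 is true.
  8. (¬v1 ∨ v4 ∨ ¬v2) — ¬v1 is true.
  9. (¬v4 ∨ ¬v5) — ¬v4 is true.
  10. (v1 ∨ v5) — v5 is true.
  11. (¬v4 ∨ ¬v3) — ¬v4 is true.
  12. (v1 ∨ v3) — v3 is true.
  13. (¬v3 ∨ v2) — v2 is true.

v1=False  v2=True  v3=True  v4=False  v5=True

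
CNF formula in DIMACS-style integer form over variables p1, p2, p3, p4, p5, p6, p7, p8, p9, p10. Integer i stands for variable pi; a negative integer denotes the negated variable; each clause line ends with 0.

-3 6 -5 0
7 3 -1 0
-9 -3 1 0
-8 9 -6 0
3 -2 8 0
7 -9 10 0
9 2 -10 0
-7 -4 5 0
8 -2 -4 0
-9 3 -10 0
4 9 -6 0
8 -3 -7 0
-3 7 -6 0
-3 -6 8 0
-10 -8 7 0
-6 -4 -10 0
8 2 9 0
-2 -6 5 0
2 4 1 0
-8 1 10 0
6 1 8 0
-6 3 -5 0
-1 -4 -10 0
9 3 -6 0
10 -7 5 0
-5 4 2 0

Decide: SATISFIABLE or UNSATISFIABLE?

SATISFIABLE

Try p1 = True.
Set p2 = True and propagate.
Branch on p3: take p3 = False.
  then p7 is forced to True.
  then p8 is forced to True.
For the remaining variables, p4 = True, p5 = True, p6 = False, p9 = False, p10 = False works.
So p1=True, p2=True, p3=False, p4=True, p5=True, p6=False, p7=True, p8=True, p9=False, p10=False is a satisfying assignment.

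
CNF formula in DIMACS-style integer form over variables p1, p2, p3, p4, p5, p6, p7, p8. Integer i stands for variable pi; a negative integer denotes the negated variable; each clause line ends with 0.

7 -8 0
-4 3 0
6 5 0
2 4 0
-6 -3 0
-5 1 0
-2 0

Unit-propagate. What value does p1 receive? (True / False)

(¬p2) is a unit clause: p2 = False.
(p2 ∨ p4): since p2 = False, the clause reduces to (p4). p4 = True.
In (¬p4 ∨ p3), ¬p4 is now false; p3 must hold, so p3 = True.
(¬p3 ∨ ¬p6): since p3 = True, the clause reduces to (¬p6). p6 = False.
(p5 ∨ p6): since p6 = False, the clause reduces to (p5). p5 = True.
From (¬p5 ∨ p1) and p5 = True: p1 = True.

True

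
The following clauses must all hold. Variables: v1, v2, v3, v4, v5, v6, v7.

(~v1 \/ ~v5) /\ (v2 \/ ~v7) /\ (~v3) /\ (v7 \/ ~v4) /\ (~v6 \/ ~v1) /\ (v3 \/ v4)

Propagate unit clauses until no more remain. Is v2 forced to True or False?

True

(~v3) stands alone — v3 = False.
In (v3 \/ v4), v3 is now false; v4 must hold, so v4 = True.
(~v4 \/ v7) with v4 = True leaves only v7, so v7 = True.
In (~v7 \/ v2), ~v7 is now false; v2 must hold, so v2 = True.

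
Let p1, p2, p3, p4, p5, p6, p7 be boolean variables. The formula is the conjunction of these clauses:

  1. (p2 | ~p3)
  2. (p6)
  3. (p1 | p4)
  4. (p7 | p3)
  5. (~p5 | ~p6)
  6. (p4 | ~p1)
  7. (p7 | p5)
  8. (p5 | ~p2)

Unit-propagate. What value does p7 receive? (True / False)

(p6) is a unit clause: p6 = True.
In (~p6 | ~p5), ~p6 is now false; ~p5 must hold, so p5 = False.
(p7 | p5): since p5 = False, the clause reduces to (p7). p7 = True.

True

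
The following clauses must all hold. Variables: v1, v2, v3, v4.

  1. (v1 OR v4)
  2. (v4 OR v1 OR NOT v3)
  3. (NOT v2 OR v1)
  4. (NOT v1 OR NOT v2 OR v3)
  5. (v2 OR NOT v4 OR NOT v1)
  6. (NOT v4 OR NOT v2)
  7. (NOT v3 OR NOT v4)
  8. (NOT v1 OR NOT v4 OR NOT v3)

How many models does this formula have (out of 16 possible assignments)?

Satisfying assignments:
  v1=F v2=F v3=F v4=T
  v1=T v2=F v3=F v4=F
  v1=T v2=F v3=T v4=F
  v1=T v2=T v3=T v4=F
Count: 4.

4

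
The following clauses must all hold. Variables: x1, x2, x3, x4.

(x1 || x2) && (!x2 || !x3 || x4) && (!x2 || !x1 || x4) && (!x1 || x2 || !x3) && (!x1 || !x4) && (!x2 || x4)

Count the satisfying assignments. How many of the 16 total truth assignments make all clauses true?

Satisfying assignments:
  x1=F x2=T x3=F x4=T
  x1=F x2=T x3=T x4=T
  x1=T x2=F x3=F x4=F
That's 3 in total.

3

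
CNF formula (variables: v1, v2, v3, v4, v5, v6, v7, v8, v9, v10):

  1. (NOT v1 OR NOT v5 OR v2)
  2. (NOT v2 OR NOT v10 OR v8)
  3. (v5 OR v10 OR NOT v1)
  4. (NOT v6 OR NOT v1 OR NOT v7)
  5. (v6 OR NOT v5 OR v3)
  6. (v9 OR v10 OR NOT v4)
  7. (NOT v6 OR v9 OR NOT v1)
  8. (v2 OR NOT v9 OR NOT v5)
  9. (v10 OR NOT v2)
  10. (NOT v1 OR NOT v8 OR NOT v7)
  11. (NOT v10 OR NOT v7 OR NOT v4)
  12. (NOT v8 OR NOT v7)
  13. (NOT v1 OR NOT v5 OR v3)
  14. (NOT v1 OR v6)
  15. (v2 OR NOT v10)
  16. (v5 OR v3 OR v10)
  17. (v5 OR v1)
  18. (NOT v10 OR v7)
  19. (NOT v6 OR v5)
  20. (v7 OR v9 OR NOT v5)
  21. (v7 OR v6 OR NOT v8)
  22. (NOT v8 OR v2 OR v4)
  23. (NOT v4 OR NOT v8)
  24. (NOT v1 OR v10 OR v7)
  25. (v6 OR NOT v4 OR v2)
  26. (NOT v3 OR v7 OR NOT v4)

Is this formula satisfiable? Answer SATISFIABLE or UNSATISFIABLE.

Branch on v1: take v1 = False.
  then v5 is forced to True.
Set v2 = False and propagate.
  then v9 is forced to False.
  then v10 is forced to False.
  then v4 is forced to False.
  then v7 is forced to True.
  then v8 is forced to False.
The remaining clauses are satisfied by v3 = True, v6 = False.
So v1=F, v2=F, v3=T, v4=F, v5=T, v6=F, v7=T, v8=F, v9=F, v10=F is a satisfying assignment.

SATISFIABLE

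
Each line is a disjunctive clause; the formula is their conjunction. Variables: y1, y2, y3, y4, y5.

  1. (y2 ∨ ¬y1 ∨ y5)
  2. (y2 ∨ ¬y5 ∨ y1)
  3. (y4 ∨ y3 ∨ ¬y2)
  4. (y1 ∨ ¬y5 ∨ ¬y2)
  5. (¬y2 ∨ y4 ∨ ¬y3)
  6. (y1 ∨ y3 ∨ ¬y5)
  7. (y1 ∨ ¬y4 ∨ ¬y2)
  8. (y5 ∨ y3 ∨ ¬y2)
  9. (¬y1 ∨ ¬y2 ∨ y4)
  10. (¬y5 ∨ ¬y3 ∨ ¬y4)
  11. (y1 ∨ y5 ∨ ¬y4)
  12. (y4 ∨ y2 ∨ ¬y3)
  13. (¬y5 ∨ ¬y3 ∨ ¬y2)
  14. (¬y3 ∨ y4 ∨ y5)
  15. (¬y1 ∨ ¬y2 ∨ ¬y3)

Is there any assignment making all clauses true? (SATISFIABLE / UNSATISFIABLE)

SATISFIABLE

Set y1 = True and propagate.
For the remaining variables, y2 = True, y3 = False, y4 = True, y5 = True works.
So y1 = T, y2 = T, y3 = F, y4 = T, y5 = T is a satisfying assignment.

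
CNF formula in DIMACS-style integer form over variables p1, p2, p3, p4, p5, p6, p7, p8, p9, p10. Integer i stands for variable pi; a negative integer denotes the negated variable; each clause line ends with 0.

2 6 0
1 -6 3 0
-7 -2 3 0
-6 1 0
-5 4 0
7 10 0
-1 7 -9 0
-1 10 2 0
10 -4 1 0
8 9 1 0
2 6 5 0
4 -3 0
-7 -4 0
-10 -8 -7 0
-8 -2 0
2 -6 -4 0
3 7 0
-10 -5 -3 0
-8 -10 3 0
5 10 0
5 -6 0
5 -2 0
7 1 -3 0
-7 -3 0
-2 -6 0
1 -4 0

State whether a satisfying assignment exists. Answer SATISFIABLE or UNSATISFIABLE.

UNSATISFIABLE

p1 = True:
  p2 = True:
    propagation gives p8=False, p5=True, p4=True, p7=False; an empty clause results — contradiction.
  p2 = False:
    propagation gives p6=True, p10=True, p4=False, p5=False; an empty clause results — contradiction.
p1 = False:
  propagation gives p6=False, p2=True, p8=False, p9=True; an empty clause results — contradiction.
Every branch closes, so no satisfying assignment exists.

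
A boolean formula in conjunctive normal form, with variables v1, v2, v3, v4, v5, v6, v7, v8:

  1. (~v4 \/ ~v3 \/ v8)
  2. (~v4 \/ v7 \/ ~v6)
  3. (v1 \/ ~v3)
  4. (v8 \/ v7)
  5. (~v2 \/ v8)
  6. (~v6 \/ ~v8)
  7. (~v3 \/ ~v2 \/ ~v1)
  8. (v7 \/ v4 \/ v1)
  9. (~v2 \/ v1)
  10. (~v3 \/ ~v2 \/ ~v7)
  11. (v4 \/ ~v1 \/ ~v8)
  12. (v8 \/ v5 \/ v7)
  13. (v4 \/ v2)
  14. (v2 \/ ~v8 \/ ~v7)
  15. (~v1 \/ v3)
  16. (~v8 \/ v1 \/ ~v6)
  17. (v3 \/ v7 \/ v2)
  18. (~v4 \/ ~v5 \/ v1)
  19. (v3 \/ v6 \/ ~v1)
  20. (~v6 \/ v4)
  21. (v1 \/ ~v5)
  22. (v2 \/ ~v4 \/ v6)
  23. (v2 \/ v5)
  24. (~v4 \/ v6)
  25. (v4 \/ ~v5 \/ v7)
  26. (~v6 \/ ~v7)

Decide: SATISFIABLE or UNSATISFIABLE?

UNSATISFIABLE

v1 = True:
  propagation gives v3=True, v2=False, v4=True, v8=True; an empty clause results — contradiction.
v1 = False:
  propagation gives v3=False, v2=False, v4=True, v7=True; an empty clause results — contradiction.
Every branch closes, so no satisfying assignment exists.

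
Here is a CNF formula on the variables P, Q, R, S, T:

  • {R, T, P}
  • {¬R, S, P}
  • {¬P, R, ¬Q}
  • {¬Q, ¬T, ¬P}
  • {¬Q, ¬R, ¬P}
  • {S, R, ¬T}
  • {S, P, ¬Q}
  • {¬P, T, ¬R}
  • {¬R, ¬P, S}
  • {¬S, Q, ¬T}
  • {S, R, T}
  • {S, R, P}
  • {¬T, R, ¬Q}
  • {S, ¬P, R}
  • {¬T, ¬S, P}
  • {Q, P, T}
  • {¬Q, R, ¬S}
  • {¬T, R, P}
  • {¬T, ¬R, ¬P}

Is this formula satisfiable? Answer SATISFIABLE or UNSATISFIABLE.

SATISFIABLE

Branch on P: take P = True.
Set Q = False and propagate.
Branch on R: take R = False.
  then S is forced to True.
  then T is forced to False.
So P=T, Q=F, R=F, S=T, T=F is a satisfying assignment.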